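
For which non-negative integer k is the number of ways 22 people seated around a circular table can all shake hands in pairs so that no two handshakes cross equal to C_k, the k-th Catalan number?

With 22 = 2·11 people, non-crossing handshake pairings are non-crossing perfect matchings on a circle, counted by C_11.

11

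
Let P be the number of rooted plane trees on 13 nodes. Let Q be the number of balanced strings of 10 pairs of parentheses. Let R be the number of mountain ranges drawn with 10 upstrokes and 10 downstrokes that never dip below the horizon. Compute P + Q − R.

208012

Rooted ordered (plane) trees on m nodes have m−1 edges and are counted by C_{m−1}; m = 13 gives C_12. So P = C_12 = 208012.
Balanced strings of n pairs of brackets are counted by C_n; here n = 10. So Q = C_10 = 16796.
Paths of 10 up- and 10 down-steps that never dip below the axis are Dyck paths; their count is C_10. So R = C_10 = 16796.
P + Q − R = 208012 + 16796 − 16796 = 208012.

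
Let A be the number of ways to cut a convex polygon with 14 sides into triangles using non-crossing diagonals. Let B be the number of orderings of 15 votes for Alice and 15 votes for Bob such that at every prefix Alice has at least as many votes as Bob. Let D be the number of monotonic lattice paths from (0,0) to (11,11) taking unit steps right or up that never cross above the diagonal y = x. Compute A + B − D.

Triangulations of a convex m-gon are counted by C_{m−2}; with m = 14 this is C_12. So A = C_12 = 208012.
Reading a vote for the leader as '(' and for the other as ')' turns such a sequence into a balanced string of 15 pairs, so the count is C_15. So B = C_15 = 9694845.
Monotone paths in an n×n grid that stay weakly below the diagonal are counted by C_n; here n = 11. So D = C_11 = 58786.
A + B − D = 208012 + 9694845 − 58786 = 9844071.

9844071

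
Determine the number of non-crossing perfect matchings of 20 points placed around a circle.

16796

Non-crossing perfect matchings of 2n points on a circle are counted by C_n; with 20 points, n = 10.
C_10 = C(20,10)/11 = 184756/11 = 16796.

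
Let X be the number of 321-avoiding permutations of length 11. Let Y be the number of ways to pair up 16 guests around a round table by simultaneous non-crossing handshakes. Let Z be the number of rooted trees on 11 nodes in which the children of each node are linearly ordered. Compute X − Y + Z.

Permutations of [n] avoiding any single length-3 pattern are counted by C_n; here n = 11. So X = C_11 = 58786.
Non-crossing handshake pairings of 2n people are counted by C_n; 16 people gives n = 8. So Y = C_8 = 1430.
Rooted ordered (plane) trees on m nodes have m−1 edges and are counted by C_{m−1}; m = 11 gives C_10. So Z = C_10 = 16796.
X − Y + Z = 58786 − 1430 + 16796 = 74152.

74152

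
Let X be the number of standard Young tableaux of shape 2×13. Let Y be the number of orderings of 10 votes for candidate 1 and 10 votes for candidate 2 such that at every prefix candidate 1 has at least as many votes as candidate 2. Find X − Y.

726104

Standard Young tableaux of shape 2×n are counted by C_n; here n = 13. So X = C_13 = 742900.
Ballot sequences with n votes each where one side never trails are Dyck words, counted by C_n; here n = 10. So Y = C_10 = 16796.
X − Y = 742900 − 16796 = 726104.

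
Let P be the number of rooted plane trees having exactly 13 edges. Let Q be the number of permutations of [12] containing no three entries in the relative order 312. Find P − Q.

534888

Rooted ordered trees with n edges are counted by C_n; here n = 13. So P = C_13 = 742900.
For any fixed pattern of length 3, the pattern-avoiding permutations of [12] number C_12. So Q = C_12 = 208012.
P − Q = 742900 − 208012 = 534888.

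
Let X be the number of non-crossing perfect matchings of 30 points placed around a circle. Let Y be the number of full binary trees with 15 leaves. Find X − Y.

Non-crossing perfect matchings of 2n points on a circle are counted by C_n; with 30 points, n = 15. So X = C_15 = 9694845.
Full binary trees with 15 leaves have 15−1 = 14 internal nodes, so there are C_14 of them. So Y = C_14 = 2674440.
X − Y = 9694845 − 2674440 = 7020405.

7020405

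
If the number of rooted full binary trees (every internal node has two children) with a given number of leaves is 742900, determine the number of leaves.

Full binary trees with L leaves are counted by C_{L−1}. Since C_13 = 742900, the index is 13.
So the index is 13, and the number of leaves is 13 + 1 = 14.

14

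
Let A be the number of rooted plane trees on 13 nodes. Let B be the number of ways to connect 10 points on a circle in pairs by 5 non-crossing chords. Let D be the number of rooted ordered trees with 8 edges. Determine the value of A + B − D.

206624

Rooted ordered (plane) trees on m nodes have m−1 edges and are counted by C_{m−1}; m = 13 gives C_12. So A = C_12 = 208012.
Non-crossing perfect matchings of 2n points on a circle are counted by C_n; with 10 points, n = 5. So B = C_5 = 42.
A rooted plane tree with 8 edges has 9 nodes, and the count is C_8. So D = C_8 = 1430.
A + B − D = 208012 + 42 − 1430 = 206624.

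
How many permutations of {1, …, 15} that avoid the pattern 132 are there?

For any fixed pattern of length 3, the pattern-avoiding permutations of [15] number C_15.
C_15 = C(30,15)/16 = 155117520/16 = 9694845.

9694845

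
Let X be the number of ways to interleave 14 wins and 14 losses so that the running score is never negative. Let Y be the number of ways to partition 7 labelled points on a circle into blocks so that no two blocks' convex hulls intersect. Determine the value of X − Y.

Reading a vote for the leader as '(' and for the other as ')' turns such a sequence into a balanced string of 14 pairs, so the count is C_14. So X = C_14 = 2674440.
Non-crossing partitions of an n-element set are counted by C_n; here n = 7. So Y = C_7 = 429.
X − Y = 2674440 − 429 = 2674011.

2674011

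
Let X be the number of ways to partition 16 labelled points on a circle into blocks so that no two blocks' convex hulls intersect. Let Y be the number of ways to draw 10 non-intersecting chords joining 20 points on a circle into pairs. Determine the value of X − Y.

The non-crossing partitions of [16] form a lattice of size C_16. So X = C_16 = 35357670.
Non-crossing perfect matchings of 2n points on a circle are counted by C_n; with 20 points, n = 10. So Y = C_10 = 16796.
X − Y = 35357670 − 16796 = 35340874.

35340874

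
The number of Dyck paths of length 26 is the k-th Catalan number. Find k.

A Dyck path with 13 up-steps and 13 down-steps has semilength 13, so there are C_13 of them.

13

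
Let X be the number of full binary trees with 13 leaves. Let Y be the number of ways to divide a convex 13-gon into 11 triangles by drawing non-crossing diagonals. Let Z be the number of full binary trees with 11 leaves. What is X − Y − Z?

Full binary trees with 13 leaves have 13−1 = 12 internal nodes, so there are C_12 of them. So X = C_12 = 208012.
The number of triangulations of a 13-gon is the Catalan number C_11 (index = sides − 2). So Y = C_11 = 58786.
A full binary tree with L leaves has L−1 internal nodes and is counted by C_{L−1}; L = 11 gives C_10. So Z = C_10 = 16796.
X − Y − Z = 208012 − 58786 − 16796 = 132430.

132430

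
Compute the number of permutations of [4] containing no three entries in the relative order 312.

14

For any fixed pattern of length 3, the pattern-avoiding permutations of [4] number C_4.
C_4 = C(8,4)/5 = 70/5 = 14.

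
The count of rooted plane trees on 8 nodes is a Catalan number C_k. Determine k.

A rooted plane tree on 8 nodes has 7 edges, and such trees are counted by C_7.

7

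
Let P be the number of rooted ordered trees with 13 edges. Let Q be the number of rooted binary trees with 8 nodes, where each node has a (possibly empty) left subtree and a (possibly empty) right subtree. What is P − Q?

Rooted ordered trees with n edges are counted by C_n; here n = 13. So P = C_13 = 742900.
Binary trees (left/right distinguished) on n nodes are counted by C_n; here n = 8. So Q = C_8 = 1430.
P − Q = 742900 − 1430 = 741470.

741470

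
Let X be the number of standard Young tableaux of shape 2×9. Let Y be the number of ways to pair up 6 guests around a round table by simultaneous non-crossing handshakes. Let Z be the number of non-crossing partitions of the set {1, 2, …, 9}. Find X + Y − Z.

5

Standard Young tableaux of shape 2×n are counted by C_n; here n = 9. So X = C_9 = 4862.
Non-crossing handshake pairings of 2n people are counted by C_n; 6 people gives n = 3. So Y = C_3 = 5.
The non-crossing partitions of [9] form a lattice of size C_9. So Z = C_9 = 4862.
X + Y − Z = 4862 + 5 − 4862 = 5.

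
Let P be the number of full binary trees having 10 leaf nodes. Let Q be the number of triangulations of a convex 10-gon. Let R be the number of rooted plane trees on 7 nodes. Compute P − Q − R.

3300

A full binary tree with L leaves has L−1 internal nodes and is counted by C_{L−1}; L = 10 gives C_9. So P = C_9 = 4862.
A convex 10-gon is triangulated into 8 triangles, and the number of such triangulations is the Catalan number C_{10−2} = C_8. So Q = C_8 = 1430.
Rooted ordered (plane) trees on m nodes have m−1 edges and are counted by C_{m−1}; m = 7 gives C_6. So R = C_6 = 132.
P − Q − R = 4862 − 1430 − 132 = 3300.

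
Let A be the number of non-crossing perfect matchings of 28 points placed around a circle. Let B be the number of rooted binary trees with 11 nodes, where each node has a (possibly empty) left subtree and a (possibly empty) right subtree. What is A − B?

Non-crossing perfect matchings of 2n points on a circle are counted by C_n; with 28 points, n = 14. So A = C_14 = 2674440.
Binary trees (left/right distinguished) on n nodes are counted by C_n; here n = 11. So B = C_11 = 58786.
A − B = 2674440 − 58786 = 2615654.

2615654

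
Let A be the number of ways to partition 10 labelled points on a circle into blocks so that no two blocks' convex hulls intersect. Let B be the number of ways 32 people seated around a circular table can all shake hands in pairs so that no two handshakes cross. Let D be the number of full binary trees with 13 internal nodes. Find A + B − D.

Non-crossing partitions of an n-element set are counted by C_n; here n = 10. So A = C_10 = 16796.
With 32 = 2·16 people, non-crossing handshake pairings are non-crossing perfect matchings on a circle, counted by C_16. So B = C_16 = 35357670.
Full binary trees with n internal nodes are counted by C_n; here n = 13. So D = C_13 = 742900.
A + B − D = 16796 + 35357670 − 742900 = 34631566.

34631566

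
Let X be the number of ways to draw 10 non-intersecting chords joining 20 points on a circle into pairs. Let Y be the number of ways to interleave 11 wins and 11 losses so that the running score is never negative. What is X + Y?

Non-crossing perfect matchings of 2n points on a circle are counted by C_n; with 20 points, n = 10. So X = C_10 = 16796.
Ballot sequences with n votes each where one side never trails are Dyck words, counted by C_n; here n = 11. So Y = C_11 = 58786.
X + Y = 16796 + 58786 = 75582.

75582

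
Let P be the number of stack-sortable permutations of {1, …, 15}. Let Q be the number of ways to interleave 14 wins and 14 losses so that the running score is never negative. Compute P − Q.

Stack-sortable permutations are exactly the 231-avoiding ones, counted by C_n; here n = 15. So P = C_15 = 9694845.
Reading a vote for the leader as '(' and for the other as ')' turns such a sequence into a balanced string of 14 pairs, so the count is C_14. So Q = C_14 = 2674440.
P − Q = 9694845 − 2674440 = 7020405.

7020405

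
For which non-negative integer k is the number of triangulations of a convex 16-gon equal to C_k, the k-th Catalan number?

14

Triangulations of a convex m-gon are counted by C_{m−2}; with m = 16 this is C_14.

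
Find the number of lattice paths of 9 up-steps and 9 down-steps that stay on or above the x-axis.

Dyck paths of semilength n (length 2n) are counted by C_n; here n = 9.
C_9 = C(18,9)/10 = 48620/10 = 4862.

4862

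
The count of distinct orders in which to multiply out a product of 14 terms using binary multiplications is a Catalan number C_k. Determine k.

Parenthesizations of m factors correspond to full binary trees with m leaves, counted by C_{m−1}; m = 14 gives C_13.

13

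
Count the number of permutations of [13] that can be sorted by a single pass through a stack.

By Knuth's characterisation, the stack-sortable permutations of length 13 are the 231-avoiders, numbering C_13.
C_13 = C(26,13)/14 = 10400600/14 = 742900.

742900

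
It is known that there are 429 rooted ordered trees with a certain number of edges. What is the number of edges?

7

Rooted ordered trees with n edges are counted by C_n; 429 = C_7.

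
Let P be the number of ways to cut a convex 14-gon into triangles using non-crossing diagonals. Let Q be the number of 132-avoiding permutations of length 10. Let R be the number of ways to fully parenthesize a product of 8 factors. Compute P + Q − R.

Triangulations of a convex m-gon are counted by C_{m−2}; with m = 14 this is C_12. So P = C_12 = 208012.
Permutations of [n] avoiding any single length-3 pattern are counted by C_n; here n = 10. So Q = C_10 = 16796.
Ways to associate a product of 8 factors correspond to binary trees on 8 leaves, so the count is C_7. So R = C_7 = 429.
P + Q − R = 208012 + 16796 − 429 = 224379.

224379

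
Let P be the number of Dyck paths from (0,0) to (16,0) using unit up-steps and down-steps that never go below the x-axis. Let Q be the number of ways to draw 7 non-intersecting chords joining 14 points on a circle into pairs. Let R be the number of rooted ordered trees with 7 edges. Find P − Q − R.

572

Dyck paths of semilength n (length 2n) are counted by C_n; here n = 8. So P = C_8 = 1430.
Pairing 14 circle points by 7 non-crossing chords gives C_7 matchings. So Q = C_7 = 429.
Rooted ordered trees with n edges are counted by C_n; here n = 7. So R = C_7 = 429.
P − Q − R = 1430 − 429 − 429 = 572.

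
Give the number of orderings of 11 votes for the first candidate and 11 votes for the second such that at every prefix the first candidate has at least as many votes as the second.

Ballot sequences with n votes each where one side never trails are Dyck words, counted by C_n; here n = 11.
C_11 = C_10 · 2(2·10+1)/(10+2) = 16796 · 42/12 = 58786.

58786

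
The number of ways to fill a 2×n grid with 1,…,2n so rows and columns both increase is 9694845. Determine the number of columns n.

Standard Young tableaux of shape 2×n are counted by C_n. Since C_15 = 9694845, the index is 15.

15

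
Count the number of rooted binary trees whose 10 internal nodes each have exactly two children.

16796

Full binary trees with n internal nodes are counted by C_n; here n = 10.
C_10 = C_9 · 2(2·9+1)/(9+2) = 4862 · 38/11 = 16796.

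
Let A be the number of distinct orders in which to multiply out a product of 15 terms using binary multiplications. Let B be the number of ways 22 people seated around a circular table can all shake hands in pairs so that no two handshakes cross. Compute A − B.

2615654

Bracketing 15 factors into binary products is counted by C_{15−1} = C_14. So A = C_14 = 2674440.
Non-crossing handshake pairings of 2n people are counted by C_n; 22 people gives n = 11. So B = C_11 = 58786.
A − B = 2674440 − 58786 = 2615654.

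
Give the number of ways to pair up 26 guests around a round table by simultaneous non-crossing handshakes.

742900

Non-crossing handshake pairings of 2n people are counted by C_n; 26 people gives n = 13.
C_13 = 742900.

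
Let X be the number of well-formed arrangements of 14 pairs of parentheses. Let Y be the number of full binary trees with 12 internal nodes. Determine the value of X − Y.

2466428

Balanced strings of n pairs of brackets are counted by C_n; here n = 14. So X = C_14 = 2674440.
The number of full binary trees on 12 internal nodes is the Catalan number C_12. So Y = C_12 = 208012.
X − Y = 2674440 − 208012 = 2466428.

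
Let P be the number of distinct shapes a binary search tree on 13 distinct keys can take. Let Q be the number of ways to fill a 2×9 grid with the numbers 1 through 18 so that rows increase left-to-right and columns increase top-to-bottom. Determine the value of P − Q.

738038

Binary trees (left/right distinguished) on n nodes are counted by C_n; here n = 13. So P = C_13 = 742900.
By the hook-length formula (or a Dyck-path bijection), SYT of shape 2×9 number C_9. So Q = C_9 = 4862.
P − Q = 742900 − 4862 = 738038.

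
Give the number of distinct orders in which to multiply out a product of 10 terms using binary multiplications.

4862

Parenthesizations of m factors correspond to full binary trees with m leaves, counted by C_{m−1}; m = 10 gives C_9.
C_9 = C(18,9)/10 = 48620/10 = 4862.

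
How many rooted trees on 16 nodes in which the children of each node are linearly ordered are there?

A rooted plane tree on 16 nodes has 15 edges, and such trees are counted by C_15.
C_15 = C_14 · 2(2·14+1)/(14+2) = 2674440 · 58/16 = 9694845.

9694845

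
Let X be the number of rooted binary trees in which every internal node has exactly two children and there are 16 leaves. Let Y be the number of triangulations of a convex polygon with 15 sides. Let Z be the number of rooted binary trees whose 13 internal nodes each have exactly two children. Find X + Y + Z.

A full binary tree with L leaves has L−1 internal nodes and is counted by C_{L−1}; L = 16 gives C_15. So X = C_15 = 9694845.
Triangulations of a convex m-gon are counted by C_{m−2}; with m = 15 this is C_13. So Y = C_13 = 742900.
The number of full binary trees on 13 internal nodes is the Catalan number C_13. So Z = C_13 = 742900.
X + Y + Z = 9694845 + 742900 + 742900 = 11180645.

11180645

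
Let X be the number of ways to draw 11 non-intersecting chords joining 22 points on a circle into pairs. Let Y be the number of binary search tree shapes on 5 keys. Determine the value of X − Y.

Non-crossing perfect matchings of 2n points on a circle are counted by C_n; with 22 points, n = 11. So X = C_11 = 58786.
There are C_n binary search tree shapes on n keys; with n = 5 that is C_5. So Y = C_5 = 42.
X − Y = 58786 − 42 = 58744.

58744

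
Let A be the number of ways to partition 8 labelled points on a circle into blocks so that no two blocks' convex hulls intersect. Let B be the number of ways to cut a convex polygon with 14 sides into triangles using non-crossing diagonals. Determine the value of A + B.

The non-crossing partitions of [8] form a lattice of size C_8. So A = C_8 = 1430.
Triangulations of a convex m-gon are counted by C_{m−2}; with m = 14 this is C_12. So B = C_12 = 208012.
A + B = 1430 + 208012 = 209442.

209442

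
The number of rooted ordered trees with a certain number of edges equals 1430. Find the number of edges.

8

Rooted ordered trees with n edges are counted by C_n; 1430 = C_8.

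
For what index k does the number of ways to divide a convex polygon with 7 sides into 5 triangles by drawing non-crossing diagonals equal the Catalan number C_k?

5

A convex 7-gon is triangulated into 5 triangles, and the number of such triangulations is the Catalan number C_{7−2} = C_5.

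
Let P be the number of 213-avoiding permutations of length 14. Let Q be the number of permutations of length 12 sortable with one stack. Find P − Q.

2466428

For any fixed pattern of length 3, the pattern-avoiding permutations of [14] number C_14. So P = C_14 = 2674440.
By Knuth's characterisation, the stack-sortable permutations of length 12 are the 231-avoiders, numbering C_12. So Q = C_12 = 208012.
P − Q = 2674440 − 208012 = 2466428.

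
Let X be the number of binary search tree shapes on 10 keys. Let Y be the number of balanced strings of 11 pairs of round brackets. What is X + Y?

Binary trees (left/right distinguished) on n nodes are counted by C_n; here n = 10. So X = C_10 = 16796.
With 11 pairs the number of balanced bracket strings is the Catalan number C_11. So Y = C_11 = 58786.
X + Y = 16796 + 58786 = 75582.

75582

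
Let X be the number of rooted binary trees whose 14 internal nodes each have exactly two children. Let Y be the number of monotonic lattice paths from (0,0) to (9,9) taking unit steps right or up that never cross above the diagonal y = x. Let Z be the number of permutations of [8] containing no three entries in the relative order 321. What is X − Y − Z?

2668148

The number of full binary trees on 14 internal nodes is the Catalan number C_14. So X = C_14 = 2674440.
Monotone paths in an n×n grid that stay weakly below the diagonal are counted by C_n; here n = 9. So Y = C_9 = 4862.
Permutations of [n] avoiding any single length-3 pattern are counted by C_n; here n = 8. So Z = C_8 = 1430.
X − Y − Z = 2674440 − 4862 − 1430 = 2668148.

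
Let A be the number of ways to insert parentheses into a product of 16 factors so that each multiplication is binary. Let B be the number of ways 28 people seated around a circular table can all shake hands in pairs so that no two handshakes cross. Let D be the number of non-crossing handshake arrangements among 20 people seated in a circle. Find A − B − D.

7003609

Parenthesizations of m factors correspond to full binary trees with m leaves, counted by C_{m−1}; m = 16 gives C_15. So A = C_15 = 9694845.
Non-crossing handshake pairings of 2n people are counted by C_n; 28 people gives n = 14. So B = C_14 = 2674440.
With 20 = 2·10 people, non-crossing handshake pairings are non-crossing perfect matchings on a circle, counted by C_10. So D = C_10 = 16796.
A − B − D = 9694845 − 2674440 − 16796 = 7003609.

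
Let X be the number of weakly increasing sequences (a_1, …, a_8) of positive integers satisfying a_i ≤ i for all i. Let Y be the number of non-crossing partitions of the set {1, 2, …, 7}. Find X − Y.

1001

Such sub-staircase sequences of length n are counted by C_n; here n = 8. So X = C_8 = 1430.
Non-crossing partitions of an n-element set are counted by C_n; here n = 7. So Y = C_7 = 429.
X − Y = 1430 − 429 = 1001.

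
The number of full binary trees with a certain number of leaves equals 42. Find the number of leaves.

Full binary trees with L leaves are counted by C_{L−1}. Since C_5 = 42, the index is 5.
So the index is 5, and the number of leaves is 5 + 1 = 6.

6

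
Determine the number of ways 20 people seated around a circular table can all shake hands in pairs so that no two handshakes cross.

Non-crossing handshake pairings of 2n people are counted by C_n; 20 people gives n = 10.
C_10 = C(20,10)/11 = 184756/11 = 16796.

16796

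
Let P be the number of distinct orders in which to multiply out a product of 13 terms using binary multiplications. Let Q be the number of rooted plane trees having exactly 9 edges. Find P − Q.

Parenthesizations of m factors correspond to full binary trees with m leaves, counted by C_{m−1}; m = 13 gives C_12. So P = C_12 = 208012.
Rooted ordered trees with n edges are counted by C_n; here n = 9. So Q = C_9 = 4862.
P − Q = 208012 − 4862 = 203150.

203150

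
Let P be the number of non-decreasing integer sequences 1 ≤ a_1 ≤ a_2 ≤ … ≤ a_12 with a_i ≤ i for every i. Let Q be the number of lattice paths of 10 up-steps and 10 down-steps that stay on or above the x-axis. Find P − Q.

Weakly increasing sequences with a_i ≤ i biject with Dyck paths of semilength 12, so there are C_12. So P = C_12 = 208012.
Paths of 10 up- and 10 down-steps that never dip below the axis are Dyck paths; their count is C_10. So Q = C_10 = 16796.
P − Q = 208012 − 16796 = 191216.

191216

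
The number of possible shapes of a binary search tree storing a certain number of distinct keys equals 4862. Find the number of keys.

9

Binary search tree shapes on n keys are counted by C_n. The Catalan number equal to 4862 is C_9.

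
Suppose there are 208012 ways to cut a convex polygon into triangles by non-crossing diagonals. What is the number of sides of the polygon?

Triangulations of a convex m-gon are counted by C_{m−2}. The Catalan number equal to 208012 is C_12.
So m − 2 = 12, giving m = 14 sides.

14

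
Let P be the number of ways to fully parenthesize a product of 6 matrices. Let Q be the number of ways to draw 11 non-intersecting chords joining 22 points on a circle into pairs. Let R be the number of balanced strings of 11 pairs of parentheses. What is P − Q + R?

42

Ways to associate a product of 6 factors correspond to binary trees on 6 leaves, so the count is C_5. So P = C_5 = 42.
Non-crossing perfect matchings of 2n points on a circle are counted by C_n; with 22 points, n = 11. So Q = C_11 = 58786.
With 11 pairs the number of balanced bracket strings is the Catalan number C_11. So R = C_11 = 58786.
P − Q + R = 42 − 58786 + 58786 = 42.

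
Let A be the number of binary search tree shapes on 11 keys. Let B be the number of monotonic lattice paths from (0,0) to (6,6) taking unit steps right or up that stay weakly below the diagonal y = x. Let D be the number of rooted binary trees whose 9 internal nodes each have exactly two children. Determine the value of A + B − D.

Binary trees (left/right distinguished) on n nodes are counted by C_n; here n = 11. So A = C_11 = 58786.
Sub-diagonal monotone paths from (0,0) to (6,6) biject with Dyck paths of semilength 6, giving C_6. So B = C_6 = 132.
The number of full binary trees on 9 internal nodes is the Catalan number C_9. So D = C_9 = 4862.
A + B − D = 58786 + 132 − 4862 = 54056.

54056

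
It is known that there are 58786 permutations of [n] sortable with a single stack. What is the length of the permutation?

Stack-sortable permutations of [n] are counted by C_n. Since C_11 = 58786, the index is 11.

11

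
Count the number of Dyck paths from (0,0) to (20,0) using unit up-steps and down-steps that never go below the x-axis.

16796

Paths of 10 up- and 10 down-steps that never dip below the axis are Dyck paths; their count is C_10.
C_10 = C_9 · 2(2·9+1)/(9+2) = 4862 · 38/11 = 16796.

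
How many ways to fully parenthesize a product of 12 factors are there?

58786

Parenthesizations of m factors correspond to full binary trees with m leaves, counted by C_{m−1}; m = 12 gives C_11.
C_11 = 58786.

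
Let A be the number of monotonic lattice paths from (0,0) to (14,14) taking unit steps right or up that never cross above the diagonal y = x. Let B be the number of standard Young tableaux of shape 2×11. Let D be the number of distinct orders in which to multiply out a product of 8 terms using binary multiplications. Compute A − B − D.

2615225

Monotone paths in an n×n grid that stay weakly below the diagonal are counted by C_n; here n = 14. So A = C_14 = 2674440.
By the hook-length formula (or a Dyck-path bijection), SYT of shape 2×11 number C_11. So B = C_11 = 58786.
Ways to associate a product of 8 factors correspond to binary trees on 8 leaves, so the count is C_7. So D = C_7 = 429.
A − B − D = 2674440 − 58786 − 429 = 2615225.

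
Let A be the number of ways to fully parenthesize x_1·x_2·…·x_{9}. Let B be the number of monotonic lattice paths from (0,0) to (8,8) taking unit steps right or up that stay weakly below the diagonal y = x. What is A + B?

Ways to associate a product of 9 factors correspond to binary trees on 9 leaves, so the count is C_8. So A = C_8 = 1430.
Sub-diagonal monotone paths from (0,0) to (8,8) biject with Dyck paths of semilength 8, giving C_8. So B = C_8 = 1430.
A + B = 1430 + 1430 = 2860.

2860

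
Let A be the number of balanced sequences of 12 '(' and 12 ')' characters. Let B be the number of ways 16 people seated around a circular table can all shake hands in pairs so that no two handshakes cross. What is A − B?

206582

A balanced arrangement of 12 bracket pairs is a Dyck word of semilength 12, so the count is C_12. So A = C_12 = 208012.
Non-crossing handshake pairings of 2n people are counted by C_n; 16 people gives n = 8. So B = C_8 = 1430.
A − B = 208012 − 1430 = 206582.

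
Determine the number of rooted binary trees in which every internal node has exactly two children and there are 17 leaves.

35357670

A full binary tree with L leaves has L−1 internal nodes and is counted by C_{L−1}; L = 17 gives C_16.
C_16 = 35357670.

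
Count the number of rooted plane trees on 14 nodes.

742900

Rooted ordered (plane) trees on m nodes have m−1 edges and are counted by C_{m−1}; m = 14 gives C_13.
C_13 = C_12 · 2(2·12+1)/(12+2) = 208012 · 50/14 = 742900.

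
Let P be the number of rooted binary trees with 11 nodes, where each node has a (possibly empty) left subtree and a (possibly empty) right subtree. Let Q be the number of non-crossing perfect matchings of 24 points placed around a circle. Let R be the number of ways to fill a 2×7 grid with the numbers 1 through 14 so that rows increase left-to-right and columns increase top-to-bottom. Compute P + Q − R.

266369

There are C_n binary search tree shapes on n keys; with n = 11 that is C_11. So P = C_11 = 58786.
Non-crossing perfect matchings of 2n points on a circle are counted by C_n; with 24 points, n = 12. So Q = C_12 = 208012.
By the hook-length formula (or a Dyck-path bijection), SYT of shape 2×7 number C_7. So R = C_7 = 429.
P + Q − R = 58786 + 208012 − 429 = 266369.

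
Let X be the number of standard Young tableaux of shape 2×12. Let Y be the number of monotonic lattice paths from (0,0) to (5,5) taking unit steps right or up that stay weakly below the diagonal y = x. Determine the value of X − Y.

207970

By the hook-length formula (or a Dyck-path bijection), SYT of shape 2×12 number C_12. So X = C_12 = 208012.
Sub-diagonal monotone paths from (0,0) to (5,5) biject with Dyck paths of semilength 5, giving C_5. So Y = C_5 = 42.
X − Y = 208012 − 42 = 207970.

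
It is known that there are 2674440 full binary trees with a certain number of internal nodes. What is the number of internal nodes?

14

Full binary trees with n internal nodes are counted by C_n, and C_14 = 2674440.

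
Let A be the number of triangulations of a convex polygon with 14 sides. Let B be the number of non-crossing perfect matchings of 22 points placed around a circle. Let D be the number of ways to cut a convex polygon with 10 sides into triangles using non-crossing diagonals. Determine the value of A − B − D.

Triangulations of a convex m-gon are counted by C_{m−2}; with m = 14 this is C_12. So A = C_12 = 208012.
Pairing 22 circle points by 11 non-crossing chords gives C_11 matchings. So B = C_11 = 58786.
A convex 10-gon is triangulated into 8 triangles, and the number of such triangulations is the Catalan number C_{10−2} = C_8. So D = C_8 = 1430.
A − B − D = 208012 − 58786 − 1430 = 147796.

147796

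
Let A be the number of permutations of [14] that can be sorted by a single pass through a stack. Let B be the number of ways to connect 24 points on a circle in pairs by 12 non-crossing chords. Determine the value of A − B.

2466428

Stack-sortable permutations are exactly the 231-avoiding ones, counted by C_n; here n = 14. So A = C_14 = 2674440.
Pairing 24 circle points by 12 non-crossing chords gives C_12 matchings. So B = C_12 = 208012.
A − B = 2674440 − 208012 = 2466428.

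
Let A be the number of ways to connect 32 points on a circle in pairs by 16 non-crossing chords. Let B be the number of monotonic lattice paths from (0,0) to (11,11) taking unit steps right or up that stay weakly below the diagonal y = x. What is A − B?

Pairing 32 circle points by 16 non-crossing chords gives C_16 matchings. So A = C_16 = 35357670.
Sub-diagonal monotone paths from (0,0) to (11,11) biject with Dyck paths of semilength 11, giving C_11. So B = C_11 = 58786.
A − B = 35357670 − 58786 = 35298884.

35298884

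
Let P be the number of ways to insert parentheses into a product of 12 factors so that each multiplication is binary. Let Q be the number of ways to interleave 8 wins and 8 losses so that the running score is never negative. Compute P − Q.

57356

Parenthesizations of m factors correspond to full binary trees with m leaves, counted by C_{m−1}; m = 12 gives C_11. So P = C_11 = 58786.
Ballot sequences with n votes each where one side never trails are Dyck words, counted by C_n; here n = 8. So Q = C_8 = 1430.
P − Q = 58786 − 1430 = 57356.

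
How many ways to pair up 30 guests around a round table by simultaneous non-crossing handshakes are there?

9694845

Non-crossing handshake pairings of 2n people are counted by C_n; 30 people gives n = 15.
C_15 = C(30,15)/16 = 155117520/16 = 9694845.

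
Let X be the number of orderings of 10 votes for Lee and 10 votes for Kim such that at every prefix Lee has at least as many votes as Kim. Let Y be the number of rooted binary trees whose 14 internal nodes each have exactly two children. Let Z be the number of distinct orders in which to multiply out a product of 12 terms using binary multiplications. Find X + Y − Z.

Ballot sequences with n votes each where one side never trails are Dyck words, counted by C_n; here n = 10. So X = C_10 = 16796.
The number of full binary trees on 14 internal nodes is the Catalan number C_14. So Y = C_14 = 2674440.
Ways to associate a product of 12 factors correspond to binary trees on 12 leaves, so the count is C_11. So Z = C_11 = 58786.
X + Y − Z = 16796 + 2674440 − 58786 = 2632450.

2632450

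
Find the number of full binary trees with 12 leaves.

Full binary trees with 12 leaves have 12−1 = 11 internal nodes, so there are C_11 of them.
C_11 = C(22,11)/12 = 705432/12 = 58786.

58786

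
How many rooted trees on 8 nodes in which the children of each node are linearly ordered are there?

429

A rooted plane tree on 8 nodes has 7 edges, and such trees are counted by C_7.
C_7 = 429.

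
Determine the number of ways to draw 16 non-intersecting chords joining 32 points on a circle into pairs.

Non-crossing perfect matchings of 2n points on a circle are counted by C_n; with 32 points, n = 16.
C_16 = 35357670.

35357670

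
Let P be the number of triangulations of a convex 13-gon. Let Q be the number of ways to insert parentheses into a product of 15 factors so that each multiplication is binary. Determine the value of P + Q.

Triangulations of a convex m-gon are counted by C_{m−2}; with m = 13 this is C_11. So P = C_11 = 58786.
Parenthesizations of m factors correspond to full binary trees with m leaves, counted by C_{m−1}; m = 15 gives C_14. So Q = C_14 = 2674440.
P + Q = 58786 + 2674440 = 2733226.

2733226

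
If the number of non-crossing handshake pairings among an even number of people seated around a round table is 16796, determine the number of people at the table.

Non-crossing handshake pairings of 2n people are counted by C_n. Since C_10 = 16796, the index is 10.
So n = 10, and there are 2n = 20 people.

20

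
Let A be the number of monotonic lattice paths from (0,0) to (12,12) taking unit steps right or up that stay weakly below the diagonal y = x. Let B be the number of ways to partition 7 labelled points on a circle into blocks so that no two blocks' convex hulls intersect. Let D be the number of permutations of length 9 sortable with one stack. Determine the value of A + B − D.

203579

Monotone paths in an n×n grid that stay weakly below the diagonal are counted by C_n; here n = 12. So A = C_12 = 208012.
The non-crossing partitions of [7] form a lattice of size C_7. So B = C_7 = 429.
Stack-sortable permutations are exactly the 231-avoiding ones, counted by C_n; here n = 9. So D = C_9 = 4862.
A + B − D = 208012 + 429 − 4862 = 203579.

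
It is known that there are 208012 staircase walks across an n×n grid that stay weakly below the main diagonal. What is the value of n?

12

Such diagonal-avoiding paths in an n×n grid are counted by C_n. Since C_12 = 208012, the index is 12.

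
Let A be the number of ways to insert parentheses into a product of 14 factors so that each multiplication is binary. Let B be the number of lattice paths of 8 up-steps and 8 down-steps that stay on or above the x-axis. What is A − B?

741470

Bracketing 14 factors into binary products is counted by C_{14−1} = C_13. So A = C_13 = 742900.
Dyck paths of semilength n (length 2n) are counted by C_n; here n = 8. So B = C_8 = 1430.
A − B = 742900 − 1430 = 741470.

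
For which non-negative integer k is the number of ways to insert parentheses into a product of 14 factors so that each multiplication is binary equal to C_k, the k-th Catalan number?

13

Ways to associate a product of 14 factors correspond to binary trees on 14 leaves, so the count is C_13.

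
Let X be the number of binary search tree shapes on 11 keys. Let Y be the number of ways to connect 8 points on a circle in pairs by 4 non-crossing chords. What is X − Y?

Rooted binary trees with 11 nodes (each child slot possibly empty) number C_11. So X = C_11 = 58786.
Pairing 8 circle points by 4 non-crossing chords gives C_4 matchings. So Y = C_4 = 14.
X − Y = 58786 − 14 = 58772.

58772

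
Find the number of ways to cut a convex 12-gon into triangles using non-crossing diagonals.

A convex 12-gon is triangulated into 10 triangles, and the number of such triangulations is the Catalan number C_{12−2} = C_10.
C_10 = C(20,10)/11 = 184756/11 = 16796.

16796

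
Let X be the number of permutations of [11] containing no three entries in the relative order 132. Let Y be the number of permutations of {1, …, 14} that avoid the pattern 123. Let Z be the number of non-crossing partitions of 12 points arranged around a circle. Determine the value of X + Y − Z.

For any fixed pattern of length 3, the pattern-avoiding permutations of [11] number C_11. So X = C_11 = 58786.
For any fixed pattern of length 3, the pattern-avoiding permutations of [14] number C_14. So Y = C_14 = 2674440.
The non-crossing partitions of [12] form a lattice of size C_12. So Z = C_12 = 208012.
X + Y − Z = 58786 + 2674440 − 208012 = 2525214.

2525214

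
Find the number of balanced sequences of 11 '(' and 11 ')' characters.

58786

Balanced strings of n pairs of brackets are counted by C_n; here n = 11.
C_11 = C(22,11)/12 = 705432/12 = 58786.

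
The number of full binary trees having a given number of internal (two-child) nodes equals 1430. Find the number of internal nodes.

Full binary trees with n internal nodes are counted by C_n; 1430 = C_8.

8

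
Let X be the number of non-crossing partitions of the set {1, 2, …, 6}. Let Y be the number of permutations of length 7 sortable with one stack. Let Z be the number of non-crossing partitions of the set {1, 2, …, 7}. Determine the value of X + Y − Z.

132

Non-crossing partitions of an n-element set are counted by C_n; here n = 6. So X = C_6 = 132.
By Knuth's characterisation, the stack-sortable permutations of length 7 are the 231-avoiders, numbering C_7. So Y = C_7 = 429.
Non-crossing partitions of an n-element set are counted by C_n; here n = 7. So Z = C_7 = 429.
X + Y − Z = 132 + 429 − 429 = 132.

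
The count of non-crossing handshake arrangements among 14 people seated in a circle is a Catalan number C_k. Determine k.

With 14 = 2·7 people, non-crossing handshake pairings are non-crossing perfect matchings on a circle, counted by C_7.

7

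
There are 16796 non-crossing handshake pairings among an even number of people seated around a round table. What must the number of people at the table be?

Non-crossing handshake pairings of 2n people are counted by C_n. Since C_10 = 16796, the index is 10.
So n = 10, and there are 2n = 20 people.

20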